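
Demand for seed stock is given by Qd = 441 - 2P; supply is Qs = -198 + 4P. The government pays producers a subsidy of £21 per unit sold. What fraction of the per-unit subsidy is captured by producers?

Producer share = 1/3

Pre-subsidy: 441 - 2P = -198 + 4P gives P* = 106.5, Q* = 228.
With the subsidy, sellers receive Ps = Pb + 21 for each unit, where Pb is the price buyers pay.
Supply in terms of Pb becomes Qs = -198 + 4(Pb + 21) = -114 + 4Pb. Setting this equal to demand: 441 - 2Pb = -114 + 4Pb, so Pb = 92.5.
Sellers receive Ps = 92.5 + 21 = 113.5; Q' = 441 − 2·92.5 = 256.
Buyers' price falls by P* − Pb = 106.5 − 92.5 = 14; sellers' price rises by Ps − P* = 113.5 − 106.5 = 7.
So producers capture 7/21 = 1/3 of each unit of subsidy.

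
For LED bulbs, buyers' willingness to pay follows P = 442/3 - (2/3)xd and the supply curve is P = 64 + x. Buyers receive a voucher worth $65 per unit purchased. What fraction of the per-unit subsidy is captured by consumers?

Consumer share = 0.4

Pre-subsidy: 442/3 - (2/3)x = 64 + x gives x* = 50 and P* = 114.
With the rebate, buyers effectively pay Pb = Ps − 65, where Ps is the price sellers receive.
On the curves, Pb = 442/3 - (2/3)x and Ps = 64 + x; the wedge Ps − Pb = 65 gives 64 + x − (442/3 - (2/3)x) = 65, so x' = 89.
Then Pb = 442/3 − (2/3)·89 = 88 and Ps = 64 + 1·89 = 153.
Buyers' price falls by P* − Pb = 114 − 88 = 26; sellers' price rises by Ps − P* = 153 − 114 = 39.
So consumers capture 26/65 = 0.4 of each unit of subsidy.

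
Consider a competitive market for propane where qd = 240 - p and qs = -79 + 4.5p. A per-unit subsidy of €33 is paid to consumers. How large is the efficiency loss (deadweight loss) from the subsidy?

Pre-subsidy: 240 - p = -79 + 4.5p gives p* = 58, q* = 182.
With the rebate, buyers effectively pay pb = ps − 33, where ps is the price sellers receive.
Demand in terms of ps becomes qd = 240 − 1(ps − 33) = 273 - ps. Setting this equal to supply: 273 - ps = -79 + 4.5ps, so ps = 64.
Buyers pay pb = 64 − 33 = 31; q' = -79 + 4.5·64 = 209.
The subsidy expands output by 209 − 182 = 27 past the efficient level; on those units the gap between marginal cost and willingness to pay runs from 0 up to 33.
DWL = ½ × 33 × 27 = 445.5.

Deadweight loss = €445.5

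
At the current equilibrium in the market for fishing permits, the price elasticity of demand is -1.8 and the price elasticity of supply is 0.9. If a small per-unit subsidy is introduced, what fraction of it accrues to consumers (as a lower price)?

Consumer share = 1/3

For a small subsidy around the equilibrium, the benefit split depends on the relative slopes, which at a point are proportional to the elasticities.
Buyer share = εs/(εs + |εd|) = 0.9/(0.9 + 1.8) = 1/3; seller share = |εd|/(εs + |εd|) = 2/3.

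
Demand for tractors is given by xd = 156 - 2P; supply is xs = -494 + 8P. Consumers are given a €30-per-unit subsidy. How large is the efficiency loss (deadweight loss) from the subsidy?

Pre-subsidy: 156 - 2P = -494 + 8P gives P* = 65, x* = 26.
With the rebate, buyers effectively pay Pb = Ps − 30, where Ps is the price sellers receive.
Demand in terms of Ps becomes xd = 156 − 2(Ps − 30) = 216 - 2Ps. Setting this equal to supply: 216 - 2Ps = -494 + 8Ps, so Ps = 71.
Buyers pay Pb = 71 − 30 = 41; x' = -494 + 8·71 = 74.
The subsidy expands output by 74 − 26 = 48 past the efficient level; on those units the gap between marginal cost and willingness to pay runs from 0 up to 30.
DWL = ½ × 30 × 48 = 720.

Deadweight loss = €720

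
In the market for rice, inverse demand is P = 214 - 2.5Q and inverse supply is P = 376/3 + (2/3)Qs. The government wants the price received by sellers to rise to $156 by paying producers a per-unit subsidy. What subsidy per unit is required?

Required subsidy s = $57 per unit

At a seller price of 156, quantity supplied is -188 + 1.5·156 = 46.
Buyers absorb 46 only when they pay Pb = 214 − 2.5·46 = 99.
s = Ps − Pb = 156 − 99 = 57.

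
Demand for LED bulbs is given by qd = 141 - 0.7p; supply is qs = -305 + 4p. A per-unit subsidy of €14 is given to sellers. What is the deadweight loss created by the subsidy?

Deadweight loss = 2744/47

Pre-subsidy: 141 - 0.7p = -305 + 4p gives p* = 4460/47, q* = 3505/47.
With the subsidy, sellers receive ps = pb + 14 for each unit, where pb is the price buyers pay.
Supply in terms of pb becomes qs = -305 + 4(pb + 14) = -249 + 4pb. Setting this equal to demand: 141 - 0.7pb = -249 + 4pb, so pb = 3900/47.
Sellers receive ps = 3900/47 + 14 = 4558/47; q' = 141 − 0.7·(3900/47) = 3897/47.
The subsidy expands output by 3897/47 − 3505/47 = 392/47 past the efficient level; on those units the gap between marginal cost and willingness to pay runs from 0 up to 14.
DWL = ½ × 14 × 392/47 = 2744/47.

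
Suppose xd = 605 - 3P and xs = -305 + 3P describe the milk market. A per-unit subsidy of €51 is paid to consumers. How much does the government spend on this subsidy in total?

Pre-subsidy: 605 - 3P = -305 + 3P gives P* = 455/3, x* = 150.
With the rebate, buyers effectively pay Pb = Ps − 51, where Ps is the price sellers receive.
Demand in terms of Ps becomes xd = 605 − 3(Ps − 51) = 758 - 3Ps. Setting this equal to supply: 758 - 3Ps = -305 + 3Ps, so Ps = 1063/6.
Buyers pay Pb = 1063/6 − 51 = 757/6; x' = -305 + 3·(1063/6) = 226.5.
Government outlay = subsidy × quantity = 51 × 226.5 = 11551.5.

Government cost = €11551.5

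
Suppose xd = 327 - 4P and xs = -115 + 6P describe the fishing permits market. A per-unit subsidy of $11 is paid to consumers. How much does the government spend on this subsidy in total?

Pre-subsidy: 327 - 4P = -115 + 6P gives P* = 44.2, x* = 150.2.
With the rebate, buyers effectively pay Pb = Ps − 11, where Ps is the price sellers receive.
Demand in terms of Ps becomes xd = 327 − 4(Ps − 11) = 371 - 4Ps. Setting this equal to supply: 371 - 4Ps = -115 + 6Ps, so Ps = 48.6.
Buyers pay Pb = 48.6 − 11 = 37.6; x' = -115 + 6·48.6 = 176.6.
Government outlay = subsidy × quantity = 11 × 176.6 = 1942.6.

Government cost = $1942.6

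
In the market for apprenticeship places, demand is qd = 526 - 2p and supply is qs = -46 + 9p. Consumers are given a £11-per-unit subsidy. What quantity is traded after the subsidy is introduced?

Pre-subsidy: 526 - 2p = -46 + 9p gives p* = 52, q* = 422.
With the rebate, buyers effectively pay pb = ps − 11, where ps is the price sellers receive.
Demand in terms of ps becomes qd = 526 − 2(ps − 11) = 548 - 2ps. Setting this equal to supply: 548 - 2ps = -46 + 9ps, so ps = 54.
Buyers pay pb = 54 − 11 = 43; q' = -46 + 9·54 = 440.

q' = 440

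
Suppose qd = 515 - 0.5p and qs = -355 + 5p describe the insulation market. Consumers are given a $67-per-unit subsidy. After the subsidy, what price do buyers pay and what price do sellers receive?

Pre-subsidy: 515 - 0.5p = -355 + 5p gives p* = 1740/11, q* = 4795/11.
With the rebate, buyers effectively pay pb = ps − 67, where ps is the price sellers receive.
Demand in terms of ps becomes qd = 515 − 0.5(ps − 67) = 548.5 - 0.5ps. Setting this equal to supply: 548.5 - 0.5ps = -355 + 5ps, so ps = 1807/11.
Buyers pay pb = 1807/11 − 67 = 1070/11; q' = -355 + 5·(1807/11) = 5130/11.

Buyers pay 1070/11; sellers receive 1807/11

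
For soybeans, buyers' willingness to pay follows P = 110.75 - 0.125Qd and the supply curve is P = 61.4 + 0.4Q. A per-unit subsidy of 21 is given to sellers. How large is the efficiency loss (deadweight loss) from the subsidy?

Deadweight loss = 420

Pre-subsidy: 110.75 - 0.125Q = 61.4 + 0.4Q gives Q* = 94 and P* = 99.
With the subsidy, sellers receive Ps = Pb + 21 for each unit, where Pb is the price buyers pay.
On the curves, Pb = 110.75 - 0.125Q and Ps = 61.4 + 0.4Q; the wedge Ps − Pb = 21 gives 61.4 + 0.4Q − (110.75 - 0.125Q) = 21, so Q' = 134.
Then Pb = 110.75 − 0.125·134 = 94 and Ps = 61.4 + 0.4·134 = 115.
The subsidy expands output by 134 − 94 = 40 past the efficient level; on those units the gap between marginal cost and willingness to pay runs from 0 up to 21.
DWL = ½ × 21 × 40 = 420.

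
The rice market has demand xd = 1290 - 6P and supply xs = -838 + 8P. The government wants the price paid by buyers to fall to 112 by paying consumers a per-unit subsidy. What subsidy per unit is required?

At a buyer price of 112, quantity demanded is 1290 − 6·112 = 618.
Sellers supply 618 only when they receive Ps with -838 + 8·Ps = 618, i.e. Ps = 182.
s = Ps − Pb = 182 − 112 = 70.

Required subsidy s = 70 per unit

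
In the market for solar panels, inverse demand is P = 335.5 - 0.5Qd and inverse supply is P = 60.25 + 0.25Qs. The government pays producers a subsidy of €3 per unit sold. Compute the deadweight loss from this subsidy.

Pre-subsidy: 335.5 - 0.5Q = 60.25 + 0.25Q gives Q* = 367 and P* = 152.
With the subsidy, sellers receive Ps = Pb + 3 for each unit, where Pb is the price buyers pay.
On the curves, Pb = 335.5 - 0.5Q and Ps = 60.25 + 0.25Q; the wedge Ps − Pb = 3 gives 60.25 + 0.25Q − (335.5 - 0.5Q) = 3, so Q' = 371.
Then Pb = 335.5 − 0.5·371 = 150 and Ps = 60.25 + 0.25·371 = 153.
The subsidy expands output by 371 − 367 = 4 past the efficient level; on those units the gap between marginal cost and willingness to pay runs from 0 up to 3.
DWL = ½ × 3 × 4 = 6.

Deadweight loss = €6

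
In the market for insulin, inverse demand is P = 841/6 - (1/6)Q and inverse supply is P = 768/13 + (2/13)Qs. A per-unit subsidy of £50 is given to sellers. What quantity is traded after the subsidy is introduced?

Q' = 409

Pre-subsidy: 841/6 - (1/6)Q = 768/13 + (2/13)Q gives Q* = 253 and P* = 98.
With the subsidy, sellers receive Ps = Pb + 50 for each unit, where Pb is the price buyers pay.
On the curves, Pb = 841/6 - (1/6)Q and Ps = 768/13 + (2/13)Q; the wedge Ps − Pb = 50 gives 768/13 + (2/13)Q − (841/6 - (1/6)Q) = 50, so Q' = 409.
Then Pb = 841/6 − (1/6)·409 = 72 and Ps = 768/13 + (2/13)·409 = 122.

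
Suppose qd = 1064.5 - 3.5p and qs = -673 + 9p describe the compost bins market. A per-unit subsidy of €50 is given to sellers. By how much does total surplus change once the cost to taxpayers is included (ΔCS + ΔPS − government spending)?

Net change in total surplus = -€3150

Pre-subsidy: 1064.5 - 3.5p = -673 + 9p gives p* = 139, q* = 578.
With the subsidy, sellers receive ps = pb + 50 for each unit, where pb is the price buyers pay.
Supply in terms of pb becomes qs = -673 + 9(pb + 50) = -223 + 9pb. Setting this equal to demand: 1064.5 - 3.5pb = -223 + 9pb, so pb = 103.
Sellers receive ps = 103 + 50 = 153; q' = 1064.5 − 3.5·103 = 704.
ΔCS = ½(578 + 704)(139 − 103) = 23076; ΔPS = ½(578 + 704)(153 − 139) = 8974.
Government spending = 50 × 704 = 35200.
Net change = 23076 + 8974 − 35200 = -3150. The loss equals the DWL triangle ½·50·126.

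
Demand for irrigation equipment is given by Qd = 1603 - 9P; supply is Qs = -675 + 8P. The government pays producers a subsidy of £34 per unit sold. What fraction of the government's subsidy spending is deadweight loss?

DWL / government spending = 72/541

Pre-subsidy: 1603 - 9P = -675 + 8P gives P* = 134, Q* = 397.
With the subsidy, sellers receive Ps = Pb + 34 for each unit, where Pb is the price buyers pay.
Supply in terms of Pb becomes Qs = -675 + 8(Pb + 34) = -403 + 8Pb. Setting this equal to demand: 1603 - 9Pb = -403 + 8Pb, so Pb = 118.
Sellers receive Ps = 118 + 34 = 152; Q' = 1603 − 9·118 = 541.
ΔCS = ½(397 + 541)(134 − 118) = 7504; ΔPS = ½(397 + 541)(152 − 134) = 8442.
Government spending = 34 × 541 = 18394.
DWL = ½ × 34 × (541 − 397) = 2448; fraction = 2448 / 18394 = 72/541.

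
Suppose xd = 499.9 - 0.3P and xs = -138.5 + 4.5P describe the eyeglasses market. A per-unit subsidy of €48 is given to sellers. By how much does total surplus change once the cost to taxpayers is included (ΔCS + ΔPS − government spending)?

Net change in total surplus = -€324

Pre-subsidy: 499.9 - 0.3P = -138.5 + 4.5P gives P* = 133, x* = 460.
With the subsidy, sellers receive Ps = Pb + 48 for each unit, where Pb is the price buyers pay.
Supply in terms of Pb becomes xs = -138.5 + 4.5(Pb + 48) = 77.5 + 4.5Pb. Setting this equal to demand: 499.9 - 0.3Pb = 77.5 + 4.5Pb, so Pb = 88.
Sellers receive Ps = 88 + 48 = 136; x' = 499.9 − 0.3·88 = 473.5.
ΔCS = ½(460 + 473.5)(133 − 88) = 21003.75; ΔPS = ½(460 + 473.5)(136 − 133) = 1400.25.
Government spending = 48 × 473.5 = 22728.
Net change = 21003.75 + 1400.25 − 22728 = -324. The loss equals the DWL triangle ½·48·13.5.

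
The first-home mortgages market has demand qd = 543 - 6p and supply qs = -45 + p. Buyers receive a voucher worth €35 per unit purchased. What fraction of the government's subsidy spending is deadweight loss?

Pre-subsidy: 543 - 6p = -45 + p gives p* = 84, q* = 39.
With the rebate, buyers effectively pay pb = ps − 35, where ps is the price sellers receive.
Demand in terms of ps becomes qd = 543 − 6(ps − 35) = 753 - 6ps. Setting this equal to supply: 753 - 6ps = -45 + ps, so ps = 114.
Buyers pay pb = 114 − 35 = 79; q' = -45 + 1·114 = 69.
ΔCS = ½(39 + 69)(84 − 79) = 270; ΔPS = ½(39 + 69)(114 − 84) = 1620.
Government spending = 35 × 69 = 2415.
DWL = ½ × 35 × (69 − 39) = 525; fraction = 525 / 2415 = 5/23.

DWL / government spending = 5/23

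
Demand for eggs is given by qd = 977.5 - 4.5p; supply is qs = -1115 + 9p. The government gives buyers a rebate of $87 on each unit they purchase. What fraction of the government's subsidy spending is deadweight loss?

DWL / government spending = 261/1082

Pre-subsidy: 977.5 - 4.5p = -1115 + 9p gives p* = 155, q* = 280.
With the rebate, buyers effectively pay pb = ps − 87, where ps is the price sellers receive.
Demand in terms of ps becomes qd = 977.5 − 4.5(ps − 87) = 1369 - 4.5ps. Setting this equal to supply: 1369 - 4.5ps = -1115 + 9ps, so ps = 184.
Buyers pay pb = 184 − 87 = 97; q' = -1115 + 9·184 = 541.
ΔCS = ½(280 + 541)(155 − 97) = 23809; ΔPS = ½(280 + 541)(184 − 155) = 11904.5.
Government spending = 87 × 541 = 47067.
DWL = ½ × 87 × (541 − 280) = 11353.5; fraction = 11353.5 / 47067 = 261/1082.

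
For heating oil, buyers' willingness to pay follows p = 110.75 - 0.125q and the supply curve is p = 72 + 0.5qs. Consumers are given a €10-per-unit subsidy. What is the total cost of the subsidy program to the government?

Government cost = €780

Pre-subsidy: 110.75 - 0.125q = 72 + 0.5q gives q* = 62 and p* = 103.
With the rebate, buyers effectively pay pb = ps − 10, where ps is the price sellers receive.
On the curves, pb = 110.75 - 0.125q and ps = 72 + 0.5q; the wedge ps − pb = 10 gives 72 + 0.5q − (110.75 - 0.125q) = 10, so q' = 78.
Then pb = 110.75 − 0.125·78 = 101 and ps = 72 + 0.5·78 = 111.
Government outlay = subsidy × quantity = 10 × 78 = 780.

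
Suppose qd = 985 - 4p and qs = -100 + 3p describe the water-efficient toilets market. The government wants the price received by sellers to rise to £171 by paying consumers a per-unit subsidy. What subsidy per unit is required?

Required subsidy s = £28 per unit

At a seller price of 171, quantity supplied is -100 + 3·171 = 413.
Buyers absorb 413 only when they pay pb with 985 − 4·pb = 413, i.e. pb = 143.
s = ps − pb = 171 − 143 = 28.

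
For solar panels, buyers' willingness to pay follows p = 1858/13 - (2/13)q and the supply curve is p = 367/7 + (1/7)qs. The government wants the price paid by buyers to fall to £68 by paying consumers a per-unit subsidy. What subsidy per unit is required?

At a buyer price of 68, quantity demanded is 929 − 6.5·68 = 487.
Sellers supply 487 only when they receive ps = 367/7 + (1/7)·487 = 122.
s = ps − pb = 122 − 68 = 54.

Required subsidy s = £54 per unit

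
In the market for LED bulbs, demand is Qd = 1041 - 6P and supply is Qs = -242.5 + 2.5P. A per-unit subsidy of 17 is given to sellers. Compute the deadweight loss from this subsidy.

Deadweight loss = 255

Pre-subsidy: 1041 - 6P = -242.5 + 2.5P gives P* = 151, Q* = 135.
With the subsidy, sellers receive Ps = Pb + 17 for each unit, where Pb is the price buyers pay.
Supply in terms of Pb becomes Qs = -242.5 + 2.5(Pb + 17) = -200 + 2.5Pb. Setting this equal to demand: 1041 - 6Pb = -200 + 2.5Pb, so Pb = 146.
Sellers receive Ps = 146 + 17 = 163; Q' = 1041 − 6·146 = 165.
The subsidy expands output by 165 − 135 = 30 past the efficient level; on those units the gap between marginal cost and willingness to pay runs from 0 up to 17.
DWL = ½ × 17 × 30 = 255.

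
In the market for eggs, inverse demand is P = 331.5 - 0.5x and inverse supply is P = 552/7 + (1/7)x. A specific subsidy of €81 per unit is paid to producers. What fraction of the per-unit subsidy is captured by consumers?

Consumer share = 7/9

Pre-subsidy: 331.5 - 0.5x = 552/7 + (1/7)x gives x* = 393 and P* = 135.
With the subsidy, sellers receive Ps = Pb + 81 for each unit, where Pb is the price buyers pay.
On the curves, Pb = 331.5 - 0.5x and Ps = 552/7 + (1/7)x; the wedge Ps − Pb = 81 gives 552/7 + (1/7)x − (331.5 - 0.5x) = 81, so x' = 519.
Then Pb = 331.5 − 0.5·519 = 72 and Ps = 552/7 + (1/7)·519 = 153.
Buyers' price falls by P* − Pb = 135 − 72 = 63; sellers' price rises by Ps − P* = 153 − 135 = 18.
So consumers capture 63/81 = 7/9 of each unit of subsidy.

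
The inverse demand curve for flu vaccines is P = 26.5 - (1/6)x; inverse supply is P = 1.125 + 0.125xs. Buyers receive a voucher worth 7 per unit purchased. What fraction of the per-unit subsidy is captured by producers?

Pre-subsidy: 26.5 - (1/6)x = 1.125 + 0.125x gives x* = 87 and P* = 12.
With the rebate, buyers effectively pay Pb = Ps − 7, where Ps is the price sellers receive.
On the curves, Pb = 26.5 - (1/6)x and Ps = 1.125 + 0.125x; the wedge Ps − Pb = 7 gives 1.125 + 0.125x − (26.5 - (1/6)x) = 7, so x' = 111.
Then Pb = 26.5 − (1/6)·111 = 8 and Ps = 1.125 + 0.125·111 = 15.
Buyers' price falls by P* − Pb = 12 − 8 = 4; sellers' price rises by Ps − P* = 15 − 12 = 3.
So producers capture 3/7 = 3/7 of each unit of subsidy.

Producer share = 3/7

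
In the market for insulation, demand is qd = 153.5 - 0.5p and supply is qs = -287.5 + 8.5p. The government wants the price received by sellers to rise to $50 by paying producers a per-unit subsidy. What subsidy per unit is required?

Required subsidy s = $18 per unit

At a seller price of 50, quantity supplied is -287.5 + 8.5·50 = 137.5.
Buyers absorb 137.5 only when they pay pb with 153.5 − 0.5·pb = 137.5, i.e. pb = 32.
s = ps − pb = 50 − 32 = 18.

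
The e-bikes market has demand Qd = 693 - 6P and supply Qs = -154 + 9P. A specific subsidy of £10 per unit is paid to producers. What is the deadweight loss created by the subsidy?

Deadweight loss = £180

Pre-subsidy: 693 - 6P = -154 + 9P gives P* = 847/15, Q* = 354.2.
With the subsidy, sellers receive Ps = Pb + 10 for each unit, where Pb is the price buyers pay.
Supply in terms of Pb becomes Qs = -154 + 9(Pb + 10) = -64 + 9Pb. Setting this equal to demand: 693 - 6Pb = -64 + 9Pb, so Pb = 757/15.
Sellers receive Ps = 757/15 + 10 = 907/15; Q' = 693 − 6·(757/15) = 390.2.
The subsidy expands output by 390.2 − 354.2 = 36 past the efficient level; on those units the gap between marginal cost and willingness to pay runs from 0 up to 10.
DWL = ½ × 10 × 36 = 180.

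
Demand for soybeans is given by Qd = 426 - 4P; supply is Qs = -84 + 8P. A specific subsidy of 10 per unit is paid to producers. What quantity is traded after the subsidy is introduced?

Pre-subsidy: 426 - 4P = -84 + 8P gives P* = 42.5, Q* = 256.
With the subsidy, sellers receive Ps = Pb + 10 for each unit, where Pb is the price buyers pay.
Supply in terms of Pb becomes Qs = -84 + 8(Pb + 10) = -4 + 8Pb. Setting this equal to demand: 426 - 4Pb = -4 + 8Pb, so Pb = 215/6.
Sellers receive Ps = 215/6 + 10 = 275/6; Q' = 426 − 4·(215/6) = 848/3.

Q' = 848/3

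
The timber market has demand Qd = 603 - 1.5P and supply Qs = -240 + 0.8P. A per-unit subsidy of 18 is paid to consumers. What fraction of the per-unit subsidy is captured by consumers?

Pre-subsidy: 603 - 1.5P = -240 + 0.8P gives P* = 8430/23, Q* = 1224/23.
With the rebate, buyers effectively pay Pb = Ps − 18, where Ps is the price sellers receive.
Demand in terms of Ps becomes Qd = 603 − 1.5(Ps − 18) = 630 - 1.5Ps. Setting this equal to supply: 630 - 1.5Ps = -240 + 0.8Ps, so Ps = 8700/23.
Buyers pay Pb = 8700/23 − 18 = 8286/23; Q' = -240 + 0.8·(8700/23) = 1440/23.
Buyers' price falls by P* − Pb = 8430/23 − 8286/23 = 144/23; sellers' price rises by Ps − P* = 8700/23 − 8430/23 = 270/23.
So consumers capture (144/23)/18 = 8/23 of each unit of subsidy.

Consumer share = 8/23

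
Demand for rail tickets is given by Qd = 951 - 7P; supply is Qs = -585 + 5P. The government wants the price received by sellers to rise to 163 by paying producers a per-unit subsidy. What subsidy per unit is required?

Required subsidy s = 60 per unit

At a seller price of 163, quantity supplied is -585 + 5·163 = 230.
Buyers absorb 230 only when they pay Pb with 951 − 7·Pb = 230, i.e. Pb = 103.
s = Ps − Pb = 163 − 103 = 60.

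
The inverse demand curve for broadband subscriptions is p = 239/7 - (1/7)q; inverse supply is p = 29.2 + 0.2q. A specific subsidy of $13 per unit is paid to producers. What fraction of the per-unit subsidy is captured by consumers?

Consumer share = 5/12

Pre-subsidy: 239/7 - (1/7)q = 29.2 + 0.2q gives q* = 173/12 and p* = 385/12.
With the subsidy, sellers receive ps = pb + 13 for each unit, where pb is the price buyers pay.
On the curves, pb = 239/7 - (1/7)q and ps = 29.2 + 0.2q; the wedge ps − pb = 13 gives 29.2 + 0.2q − (239/7 - (1/7)q) = 13, so q' = 157/3.
Then pb = 239/7 − (1/7)·(157/3) = 80/3 and ps = 29.2 + 0.2·(157/3) = 119/3.
Buyers' price falls by p* − pb = 385/12 − 80/3 = 65/12; sellers' price rises by ps − p* = 119/3 − 385/12 = 91/12.
So consumers capture (65/12)/13 = 5/12 of each unit of subsidy.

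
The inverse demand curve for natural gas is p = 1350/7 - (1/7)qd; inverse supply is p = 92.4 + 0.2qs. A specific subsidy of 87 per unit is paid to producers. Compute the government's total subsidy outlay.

Pre-subsidy: 1350/7 - (1/7)q = 92.4 + 0.2q gives q* = 293 and p* = 151.
With the subsidy, sellers receive ps = pb + 87 for each unit, where pb is the price buyers pay.
On the curves, pb = 1350/7 - (1/7)q and ps = 92.4 + 0.2q; the wedge ps − pb = 87 gives 92.4 + 0.2q − (1350/7 - (1/7)q) = 87, so q' = 546.75.
Then pb = 1350/7 − (1/7)·546.75 = 114.75 and ps = 92.4 + 0.2·546.75 = 201.75.
Government outlay = subsidy × quantity = 87 × 546.75 = 47567.25.

Government cost = 47567.25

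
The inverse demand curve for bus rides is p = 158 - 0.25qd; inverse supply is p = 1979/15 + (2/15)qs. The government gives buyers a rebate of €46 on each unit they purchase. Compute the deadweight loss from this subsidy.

Deadweight loss = €2760

Pre-subsidy: 158 - 0.25q = 1979/15 + (2/15)q gives q* = 68 and p* = 141.
With the rebate, buyers effectively pay pb = ps − 46, where ps is the price sellers receive.
On the curves, pb = 158 - 0.25q and ps = 1979/15 + (2/15)q; the wedge ps − pb = 46 gives 1979/15 + (2/15)q − (158 - 0.25q) = 46, so q' = 188.
Then pb = 158 − 0.25·188 = 111 and ps = 1979/15 + (2/15)·188 = 157.
The subsidy expands output by 188 − 68 = 120 past the efficient level; on those units the gap between marginal cost and willingness to pay runs from 0 up to 46.
DWL = ½ × 46 × 120 = 2760.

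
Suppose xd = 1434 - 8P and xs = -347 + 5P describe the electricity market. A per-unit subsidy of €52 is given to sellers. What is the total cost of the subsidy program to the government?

Pre-subsidy: 1434 - 8P = -347 + 5P gives P* = 137, x* = 338.
With the subsidy, sellers receive Ps = Pb + 52 for each unit, where Pb is the price buyers pay.
Supply in terms of Pb becomes xs = -347 + 5(Pb + 52) = -87 + 5Pb. Setting this equal to demand: 1434 - 8Pb = -87 + 5Pb, so Pb = 117.
Sellers receive Ps = 117 + 52 = 169; x' = 1434 − 8·117 = 498.
Government outlay = subsidy × quantity = 52 × 498 = 25896.

Government cost = €25896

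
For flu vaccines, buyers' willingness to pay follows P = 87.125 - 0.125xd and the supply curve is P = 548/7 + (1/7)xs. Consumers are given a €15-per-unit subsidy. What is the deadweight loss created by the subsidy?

Pre-subsidy: 87.125 - 0.125x = 548/7 + (1/7)x gives x* = 33 and P* = 83.
With the rebate, buyers effectively pay Pb = Ps − 15, where Ps is the price sellers receive.
On the curves, Pb = 87.125 - 0.125x and Ps = 548/7 + (1/7)x; the wedge Ps − Pb = 15 gives 548/7 + (1/7)x − (87.125 - 0.125x) = 15, so x' = 89.
Then Pb = 87.125 − 0.125·89 = 76 and Ps = 548/7 + (1/7)·89 = 91.
The subsidy expands output by 89 − 33 = 56 past the efficient level; on those units the gap between marginal cost and willingness to pay runs from 0 up to 15.
DWL = ½ × 15 × 56 = 420.

Deadweight loss = €420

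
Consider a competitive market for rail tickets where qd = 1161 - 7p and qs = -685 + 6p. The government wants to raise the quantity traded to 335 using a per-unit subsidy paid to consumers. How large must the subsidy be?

Required subsidy s = 52 per unit

At q = 335, invert demand for the buyer price: pb = (1161 − 335)/7 = 118; invert supply for the seller price: ps = (335 − (-685))/6 = 170.
The subsidy must fill the gap: s = ps − pb = 170 − 118 = 52.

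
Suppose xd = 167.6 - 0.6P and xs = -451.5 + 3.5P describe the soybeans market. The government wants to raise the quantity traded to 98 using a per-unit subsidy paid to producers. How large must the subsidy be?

At x = 98, invert demand for the buyer price: Pb = (167.6 − 98)/0.6 = 116; invert supply for the seller price: Ps = (98 − (-451.5))/3.5 = 157.
The subsidy must fill the gap: s = Ps − Pb = 157 − 116 = 41.

Required subsidy s = 41 per unit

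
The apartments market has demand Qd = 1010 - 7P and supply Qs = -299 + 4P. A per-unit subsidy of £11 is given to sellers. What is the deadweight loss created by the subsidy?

Deadweight loss = £154

Pre-subsidy: 1010 - 7P = -299 + 4P gives P* = 119, Q* = 177.
With the subsidy, sellers receive Ps = Pb + 11 for each unit, where Pb is the price buyers pay.
Supply in terms of Pb becomes Qs = -299 + 4(Pb + 11) = -255 + 4Pb. Setting this equal to demand: 1010 - 7Pb = -255 + 4Pb, so Pb = 115.
Sellers receive Ps = 115 + 11 = 126; Q' = 1010 − 7·115 = 205.
The subsidy expands output by 205 − 177 = 28 past the efficient level; on those units the gap between marginal cost and willingness to pay runs from 0 up to 11.
DWL = ½ × 11 × 28 = 154.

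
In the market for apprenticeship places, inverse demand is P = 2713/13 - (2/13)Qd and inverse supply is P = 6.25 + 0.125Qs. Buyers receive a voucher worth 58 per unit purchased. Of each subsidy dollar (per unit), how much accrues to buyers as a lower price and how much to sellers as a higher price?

Buyers gain 32 per unit; sellers gain 26 per unit

Pre-subsidy: 2713/13 - (2/13)Q = 6.25 + 0.125Q gives Q* = 726 and P* = 97.
With the rebate, buyers effectively pay Pb = Ps − 58, where Ps is the price sellers receive.
On the curves, Pb = 2713/13 - (2/13)Q and Ps = 6.25 + 0.125Q; the wedge Ps − Pb = 58 gives 6.25 + 0.125Q − (2713/13 - (2/13)Q) = 58, so Q' = 934.
Then Pb = 2713/13 − (2/13)·934 = 65 and Ps = 6.25 + 0.125·934 = 123.
Buyers' price falls by P* − Pb = 97 − 65 = 32; sellers' price rises by Ps − P* = 123 − 97 = 26.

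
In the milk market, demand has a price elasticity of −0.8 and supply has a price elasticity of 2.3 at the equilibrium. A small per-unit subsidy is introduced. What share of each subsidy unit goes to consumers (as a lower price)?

Consumer share = 23/31

For a small subsidy around the equilibrium, the benefit split depends on the relative slopes, which at a point are proportional to the elasticities.
Buyer share = εs/(εs + |εd|) = 2.3/(2.3 + 0.8) = 23/31; seller share = |εd|/(εs + |εd|) = 8/31.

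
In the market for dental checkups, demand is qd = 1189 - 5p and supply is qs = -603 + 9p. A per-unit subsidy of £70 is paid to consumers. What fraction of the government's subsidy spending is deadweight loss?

Pre-subsidy: 1189 - 5p = -603 + 9p gives p* = 128, q* = 549.
With the rebate, buyers effectively pay pb = ps − 70, where ps is the price sellers receive.
Demand in terms of ps becomes qd = 1189 − 5(ps − 70) = 1539 - 5ps. Setting this equal to supply: 1539 - 5ps = -603 + 9ps, so ps = 153.
Buyers pay pb = 153 − 70 = 83; q' = -603 + 9·153 = 774.
ΔCS = ½(549 + 774)(128 − 83) = 29767.5; ΔPS = ½(549 + 774)(153 − 128) = 16537.5.
Government spending = 70 × 774 = 54180.
DWL = ½ × 70 × (774 − 549) = 7875; fraction = 7875 / 54180 = 25/172.

DWL / government spending = 25/172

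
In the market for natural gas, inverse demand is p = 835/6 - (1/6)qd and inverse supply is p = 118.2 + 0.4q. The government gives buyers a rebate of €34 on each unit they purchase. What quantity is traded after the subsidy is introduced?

q' = 97

Pre-subsidy: 835/6 - (1/6)q = 118.2 + 0.4q gives q* = 37 and p* = 133.
With the rebate, buyers effectively pay pb = ps − 34, where ps is the price sellers receive.
On the curves, pb = 835/6 - (1/6)q and ps = 118.2 + 0.4q; the wedge ps − pb = 34 gives 118.2 + 0.4q − (835/6 - (1/6)q) = 34, so q' = 97.
Then pb = 835/6 − (1/6)·97 = 123 and ps = 118.2 + 0.4·97 = 157.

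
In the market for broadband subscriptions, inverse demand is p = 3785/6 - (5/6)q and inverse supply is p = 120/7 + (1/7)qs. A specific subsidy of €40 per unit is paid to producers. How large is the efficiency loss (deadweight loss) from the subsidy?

Pre-subsidy: 3785/6 - (5/6)q = 120/7 + (1/7)q gives q* = 25775/41 and p* = 4385/41.
With the subsidy, sellers receive ps = pb + 40 for each unit, where pb is the price buyers pay.
On the curves, pb = 3785/6 - (5/6)q and ps = 120/7 + (1/7)q; the wedge ps − pb = 40 gives 120/7 + (1/7)q − (3785/6 - (5/6)q) = 40, so q' = 27455/41.
Then pb = 3785/6 − (5/6)·(27455/41) = 2985/41 and ps = 120/7 + (1/7)·(27455/41) = 4625/41.
The subsidy expands output by 27455/41 − 25775/41 = 1680/41 past the efficient level; on those units the gap between marginal cost and willingness to pay runs from 0 up to 40.
DWL = ½ × 40 × 1680/41 = 33600/41.

Deadweight loss = 33600/41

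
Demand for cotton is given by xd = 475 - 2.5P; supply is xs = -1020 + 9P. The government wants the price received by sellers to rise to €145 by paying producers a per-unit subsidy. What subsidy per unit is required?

Required subsidy s = €69 per unit

At a seller price of 145, quantity supplied is -1020 + 9·145 = 285.
Buyers absorb 285 only when they pay Pb with 475 − 2.5·Pb = 285, i.e. Pb = 76.
s = Ps − Pb = 145 − 76 = 69.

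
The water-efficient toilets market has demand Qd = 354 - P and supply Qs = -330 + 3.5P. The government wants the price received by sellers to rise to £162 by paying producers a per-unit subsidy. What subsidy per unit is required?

At a seller price of 162, quantity supplied is -330 + 3.5·162 = 237.
Buyers absorb 237 only when they pay Pb with 354 − 1·Pb = 237, i.e. Pb = 117.
s = Ps − Pb = 162 − 117 = 45.

Required subsidy s = £45 per unit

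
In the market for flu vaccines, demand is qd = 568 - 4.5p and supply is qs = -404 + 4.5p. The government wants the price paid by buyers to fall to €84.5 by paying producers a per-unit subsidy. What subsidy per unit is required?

At a buyer price of 84.5, quantity demanded is 568 − 4.5·84.5 = 187.75.
Sellers supply 187.75 only when they receive ps with -404 + 4.5·ps = 187.75, i.e. ps = 131.5.
s = ps − pb = 131.5 − 84.5 = 47.

Required subsidy s = €47 per unit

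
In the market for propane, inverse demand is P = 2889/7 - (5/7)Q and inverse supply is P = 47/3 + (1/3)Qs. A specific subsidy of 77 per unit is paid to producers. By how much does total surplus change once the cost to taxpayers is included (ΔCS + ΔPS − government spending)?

Pre-subsidy: 2889/7 - (5/7)Q = 47/3 + (1/3)Q gives Q* = 379 and P* = 142.
With the subsidy, sellers receive Ps = Pb + 77 for each unit, where Pb is the price buyers pay.
On the curves, Pb = 2889/7 - (5/7)Q and Ps = 47/3 + (1/3)Q; the wedge Ps − Pb = 77 gives 47/3 + (1/3)Q − (2889/7 - (5/7)Q) = 77, so Q' = 452.5.
Then Pb = 2889/7 − (5/7)·452.5 = 89.5 and Ps = 47/3 + (1/3)·452.5 = 166.5.
ΔCS = ½(379 + 452.5)(142 − 89.5) = 21826.875; ΔPS = ½(379 + 452.5)(166.5 − 142) = 10185.875.
Government spending = 77 × 452.5 = 34842.5.
Net change = 21826.875 + 10185.875 − 34842.5 = -2829.75. The loss equals the DWL triangle ½·77·73.5.

Net change in total surplus = -2829.75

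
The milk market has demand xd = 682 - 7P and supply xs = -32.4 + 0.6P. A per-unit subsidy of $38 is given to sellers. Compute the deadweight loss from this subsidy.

Pre-subsidy: 682 - 7P = -32.4 + 0.6P gives P* = 94, x* = 24.
With the subsidy, sellers receive Ps = Pb + 38 for each unit, where Pb is the price buyers pay.
Supply in terms of Pb becomes xs = -32.4 + 0.6(Pb + 38) = -9.6 + 0.6Pb. Setting this equal to demand: 682 - 7Pb = -9.6 + 0.6Pb, so Pb = 91.
Sellers receive Ps = 91 + 38 = 129; x' = 682 − 7·91 = 45.
The subsidy expands output by 45 − 24 = 21 past the efficient level; on those units the gap between marginal cost and willingness to pay runs from 0 up to 38.
DWL = ½ × 38 × 21 = 399.

Deadweight loss = $399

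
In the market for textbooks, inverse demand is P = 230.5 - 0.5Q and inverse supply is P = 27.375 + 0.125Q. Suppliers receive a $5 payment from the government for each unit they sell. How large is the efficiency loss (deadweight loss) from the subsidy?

Pre-subsidy: 230.5 - 0.5Q = 27.375 + 0.125Q gives Q* = 325 and P* = 68.
With the subsidy, sellers receive Ps = Pb + 5 for each unit, where Pb is the price buyers pay.
On the curves, Pb = 230.5 - 0.5Q and Ps = 27.375 + 0.125Q; the wedge Ps − Pb = 5 gives 27.375 + 0.125Q − (230.5 - 0.5Q) = 5, so Q' = 333.
Then Pb = 230.5 − 0.5·333 = 64 and Ps = 27.375 + 0.125·333 = 69.
The subsidy expands output by 333 − 325 = 8 past the efficient level; on those units the gap between marginal cost and willingness to pay runs from 0 up to 5.
DWL = ½ × 5 × 8 = 20.

Deadweight loss = $20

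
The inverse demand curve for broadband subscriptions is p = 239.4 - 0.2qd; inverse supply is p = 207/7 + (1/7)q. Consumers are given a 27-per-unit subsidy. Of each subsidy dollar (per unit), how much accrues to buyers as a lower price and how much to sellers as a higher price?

Pre-subsidy: 239.4 - 0.2q = 207/7 + (1/7)q gives q* = 612 and p* = 117.
With the rebate, buyers effectively pay pb = ps − 27, where ps is the price sellers receive.
On the curves, pb = 239.4 - 0.2q and ps = 207/7 + (1/7)q; the wedge ps − pb = 27 gives 207/7 + (1/7)q − (239.4 - 0.2q) = 27, so q' = 690.75.
Then pb = 239.4 − 0.2·690.75 = 101.25 and ps = 207/7 + (1/7)·690.75 = 128.25.
Buyers' price falls by p* − pb = 117 − 101.25 = 15.75; sellers' price rises by ps − p* = 128.25 − 117 = 11.25.

Buyers gain 15.75 per unit; sellers gain 11.25 per unit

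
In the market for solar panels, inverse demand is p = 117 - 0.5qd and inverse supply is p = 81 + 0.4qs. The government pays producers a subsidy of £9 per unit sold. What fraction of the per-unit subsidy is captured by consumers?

Consumer share = 5/9

Pre-subsidy: 117 - 0.5q = 81 + 0.4q gives q* = 40 and p* = 97.
With the subsidy, sellers receive ps = pb + 9 for each unit, where pb is the price buyers pay.
On the curves, pb = 117 - 0.5q and ps = 81 + 0.4q; the wedge ps − pb = 9 gives 81 + 0.4q − (117 - 0.5q) = 9, so q' = 50.
Then pb = 117 − 0.5·50 = 92 and ps = 81 + 0.4·50 = 101.
Buyers' price falls by p* − pb = 97 − 92 = 5; sellers' price rises by ps − p* = 101 − 97 = 4.
So consumers capture 5/9 = 5/9 of each unit of subsidy.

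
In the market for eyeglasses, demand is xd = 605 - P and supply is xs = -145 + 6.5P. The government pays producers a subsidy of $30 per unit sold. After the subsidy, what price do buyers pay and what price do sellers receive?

Buyers pay $74; sellers receive $104

Pre-subsidy: 605 - P = -145 + 6.5P gives P* = 100, x* = 505.
With the subsidy, sellers receive Ps = Pb + 30 for each unit, where Pb is the price buyers pay.
Supply in terms of Pb becomes xs = -145 + 6.5(Pb + 30) = 50 + 6.5Pb. Setting this equal to demand: 605 - Pb = 50 + 6.5Pb, so Pb = 74.
Sellers receive Ps = 74 + 30 = 104; x' = 605 − 1·74 = 531.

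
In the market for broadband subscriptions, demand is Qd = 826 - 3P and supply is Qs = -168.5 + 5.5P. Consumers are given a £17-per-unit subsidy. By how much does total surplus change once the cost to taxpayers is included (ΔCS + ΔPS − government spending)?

Net change in total surplus = -£280.5

Pre-subsidy: 826 - 3P = -168.5 + 5.5P gives P* = 117, Q* = 475.
With the rebate, buyers effectively pay Pb = Ps − 17, where Ps is the price sellers receive.
Demand in terms of Ps becomes Qd = 826 − 3(Ps − 17) = 877 - 3Ps. Setting this equal to supply: 877 - 3Ps = -168.5 + 5.5Ps, so Ps = 123.
Buyers pay Pb = 123 − 17 = 106; Q' = -168.5 + 5.5·123 = 508.
ΔCS = ½(475 + 508)(117 − 106) = 5406.5; ΔPS = ½(475 + 508)(123 − 117) = 2949.
Government spending = 17 × 508 = 8636.
Net change = 5406.5 + 2949 − 8636 = -280.5. The loss equals the DWL triangle ½·17·33.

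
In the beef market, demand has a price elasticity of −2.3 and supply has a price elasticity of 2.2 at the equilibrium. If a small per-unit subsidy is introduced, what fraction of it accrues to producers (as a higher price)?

For a small subsidy around the equilibrium, the benefit split depends on the relative slopes, which at a point are proportional to the elasticities.
Buyer share = εs/(εs + |εd|) = 2.2/(2.2 + 2.3) = 22/45; seller share = |εd|/(εs + |εd|) = 23/45.
So producers capture 23/45 of the subsidy.

Producer share = 23/45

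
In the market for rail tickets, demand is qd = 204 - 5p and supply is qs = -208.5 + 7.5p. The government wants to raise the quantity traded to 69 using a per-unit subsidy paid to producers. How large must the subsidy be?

At q = 69, invert demand for the buyer price: pb = (204 − 69)/5 = 27; invert supply for the seller price: ps = (69 − (-208.5))/7.5 = 37.
The subsidy must fill the gap: s = ps − pb = 37 − 27 = 10.

Required subsidy s = 10 per unit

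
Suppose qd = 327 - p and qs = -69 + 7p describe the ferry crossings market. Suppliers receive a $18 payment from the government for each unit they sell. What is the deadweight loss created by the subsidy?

Pre-subsidy: 327 - p = -69 + 7p gives p* = 49.5, q* = 277.5.
With the subsidy, sellers receive ps = pb + 18 for each unit, where pb is the price buyers pay.
Supply in terms of pb becomes qs = -69 + 7(pb + 18) = 57 + 7pb. Setting this equal to demand: 327 - pb = 57 + 7pb, so pb = 33.75.
Sellers receive ps = 33.75 + 18 = 51.75; q' = 327 − 1·33.75 = 293.25.
The subsidy expands output by 293.25 − 277.5 = 15.75 past the efficient level; on those units the gap between marginal cost and willingness to pay runs from 0 up to 18.
DWL = ½ × 18 × 15.75 = 141.75.

Deadweight loss = $141.75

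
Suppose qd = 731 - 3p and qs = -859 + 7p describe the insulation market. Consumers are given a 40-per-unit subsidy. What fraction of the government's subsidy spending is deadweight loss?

DWL / government spending = 21/169

Pre-subsidy: 731 - 3p = -859 + 7p gives p* = 159, q* = 254.
With the rebate, buyers effectively pay pb = ps − 40, where ps is the price sellers receive.
Demand in terms of ps becomes qd = 731 − 3(ps − 40) = 851 - 3ps. Setting this equal to supply: 851 - 3ps = -859 + 7ps, so ps = 171.
Buyers pay pb = 171 − 40 = 131; q' = -859 + 7·171 = 338.
ΔCS = ½(254 + 338)(159 − 131) = 8288; ΔPS = ½(254 + 338)(171 − 159) = 3552.
Government spending = 40 × 338 = 13520.
DWL = ½ × 40 × (338 − 254) = 1680; fraction = 1680 / 13520 = 21/169.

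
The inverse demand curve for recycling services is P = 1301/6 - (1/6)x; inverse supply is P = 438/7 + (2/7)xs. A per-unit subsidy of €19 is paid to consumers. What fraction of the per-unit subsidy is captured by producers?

Producer share = 12/19

Pre-subsidy: 1301/6 - (1/6)x = 438/7 + (2/7)x gives x* = 341 and P* = 160.
With the rebate, buyers effectively pay Pb = Ps − 19, where Ps is the price sellers receive.
On the curves, Pb = 1301/6 - (1/6)x and Ps = 438/7 + (2/7)x; the wedge Ps − Pb = 19 gives 438/7 + (2/7)x − (1301/6 - (1/6)x) = 19, so x' = 383.
Then Pb = 1301/6 − (1/6)·383 = 153 and Ps = 438/7 + (2/7)·383 = 172.
Buyers' price falls by P* − Pb = 160 − 153 = 7; sellers' price rises by Ps − P* = 172 − 160 = 12.
So producers capture 12/19 = 12/19 of each unit of subsidy.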